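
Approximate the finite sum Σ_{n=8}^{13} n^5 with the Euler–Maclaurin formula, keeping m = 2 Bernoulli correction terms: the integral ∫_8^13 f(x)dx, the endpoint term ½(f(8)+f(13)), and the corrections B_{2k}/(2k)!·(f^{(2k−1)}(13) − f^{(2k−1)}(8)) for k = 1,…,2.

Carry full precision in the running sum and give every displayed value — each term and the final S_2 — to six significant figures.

S_2 ≈ 972993

Integral: ∫_8^13 x^5 dx = 760778.
Endpoint term: (f(8) + f(13))/2 = (32768.0 + 371293)/2 = 202030.
Running total after boundary: 962808.
Order-1 term: 1/12 · (142805 − 20480.0) = 10193.8.
Running total after k=1: 973002.
Order-2 term: −1/720 · (10140.0 − 3840.00) = -8.75000.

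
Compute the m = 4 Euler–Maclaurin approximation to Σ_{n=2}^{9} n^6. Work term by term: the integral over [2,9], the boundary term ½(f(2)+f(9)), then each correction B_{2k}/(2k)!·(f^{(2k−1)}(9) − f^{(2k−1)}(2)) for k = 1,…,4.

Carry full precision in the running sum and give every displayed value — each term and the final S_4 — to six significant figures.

S_4 ≈ 978404

The integral term ∫_2^9 x^6 dx = 683263.
Boundary: ½(f(2) + f(9)) = ½(64.0000 + 531441) = 265752.
Integral + boundary = 949016.
Order-1 term: 1/12 · (354294 − 192.000) = 29508.5.
After k=1: 978524.
Order-2 term: −1/720 · (87480.0 − 960.000) = -120.167.
After k=2: 978404.
Order-3 term: 1/30240 · (6480.00 − 1440.00) = 0.166667.
After k=3: 978404.
Order-4 term: −1/1209600 · (0.00000 − 0.00000) = 0.00000.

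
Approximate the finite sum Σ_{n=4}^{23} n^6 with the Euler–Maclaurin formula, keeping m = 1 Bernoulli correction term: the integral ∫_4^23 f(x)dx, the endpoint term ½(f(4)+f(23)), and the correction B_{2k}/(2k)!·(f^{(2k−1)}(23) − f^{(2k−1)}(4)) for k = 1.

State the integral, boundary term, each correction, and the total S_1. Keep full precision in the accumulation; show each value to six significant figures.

S_1 ≈ 5.63639e+08

Integral: ∫_4^23 x^6 dx = 4.86401e+08.
Boundary: ½(f(4) + f(23)) = ½(4096.00 + 1.48036e+08) = 7.40200e+07.
Integral + boundary = 5.60421e+08.
Order-1 term: 1/12 · (3.86181e+07 − 6144.00) = 3.21766e+06.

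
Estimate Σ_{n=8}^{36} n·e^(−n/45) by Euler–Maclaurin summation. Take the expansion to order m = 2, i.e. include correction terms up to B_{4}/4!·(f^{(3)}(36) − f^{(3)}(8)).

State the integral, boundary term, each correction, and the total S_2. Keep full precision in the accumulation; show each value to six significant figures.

S_2 ≈ 370.134

The integral term ∫_8^36 x·e^(−x/45) dx = 358.747.
½[f(8) + f(36)] = ½[6.69703 + 16.1758] = 11.4364.
So far: 370.184.
k=1: B_{2}/(2)! × [f^{(1)}(36) − f^{(1)}(8)] = 1/12 × (0.0898658 − 0.688306) = -0.0498700.
After k=1: 370.134.
k=2: B_{4}/(4)! × [f^{(3)}(36) − f^{(3)}(8)] = −1/720 × (0.000488160 − 0.00116670) = 9.42413e-07.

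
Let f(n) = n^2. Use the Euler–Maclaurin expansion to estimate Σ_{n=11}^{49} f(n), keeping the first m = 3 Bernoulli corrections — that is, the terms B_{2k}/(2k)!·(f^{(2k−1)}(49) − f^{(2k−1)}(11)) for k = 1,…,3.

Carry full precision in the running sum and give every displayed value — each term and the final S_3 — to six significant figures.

S_3 ≈ 40040.0

The integral term ∫_11^49 x^2 dx = 38772.7.
Endpoint term: (f(11) + f(49))/2 = (121.000 + 2401.00)/2 = 1261.00.
Running total after boundary: 40033.7.
k=1: B_{2}/(2)! × [f^{(1)}(49) − f^{(1)}(11)] = 1/12 × (98.0000 − 22.0000) = 6.33333.
Running total after k=1: 40040.0.
k=2: B_{4}/(4)! × [f^{(3)}(49) − f^{(3)}(11)] = −1/720 × (0.00000 − 0.00000) = 0.00000.
Running total after k=2: 40040.0.
k=3: B_{6}/(6)! × [f^{(5)}(49) − f^{(5)}(11)] = 1/30240 × (0.00000 − 0.00000) = 0.00000.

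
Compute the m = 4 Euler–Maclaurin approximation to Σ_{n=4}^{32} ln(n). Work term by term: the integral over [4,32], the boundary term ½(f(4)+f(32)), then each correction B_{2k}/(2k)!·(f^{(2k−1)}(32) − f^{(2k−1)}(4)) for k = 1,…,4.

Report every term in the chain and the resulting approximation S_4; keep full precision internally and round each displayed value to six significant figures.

S_4 ≈ 79.7662

∫_4^32 ln(x) dx evaluates to 77.3584.
½[f(4) + f(32)] = ½[1.38629 + 3.46574] = 2.42602.
Running total after boundary: 79.7844.
Correction k=1: B_{2}/2! · (f^{(1)}(32) − f^{(1)}(4)) = 1/12 · (0.0312500 − 0.250000) = -0.0182292.
Partial sum through k=1: 79.7662.
Correction k=2: B_{4}/4! · (f^{(3)}(32) − f^{(3)}(4)) = −1/720 · (6.10352e-05 − 0.0312500) = 4.33180e-05.
Partial sum through k=2: 79.7662.
Correction k=3: B_{6}/6! · (f^{(5)}(32) − f^{(5)}(4)) = 1/30240 · (7.15256e-07 − 0.0234375) = -7.75026e-07.
Partial sum through k=3: 79.7662.
Correction k=4: B_{8}/8! · (f^{(7)}(32) − f^{(7)}(4)) = −1/1209600 · (2.09548e-08 − 0.0439453) = 3.63304e-08.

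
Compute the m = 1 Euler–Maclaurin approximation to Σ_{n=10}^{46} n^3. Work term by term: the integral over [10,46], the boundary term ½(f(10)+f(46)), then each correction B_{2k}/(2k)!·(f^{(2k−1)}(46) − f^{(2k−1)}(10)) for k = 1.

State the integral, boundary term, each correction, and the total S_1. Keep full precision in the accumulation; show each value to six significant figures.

S_1 ≈ 1.16654e+06

∫_10^46 x^3 dx evaluates to 1.11686e+06.
Boundary: ½(f(10) + f(46)) = ½(1000.00 + 97336.0) = 49168.0.
So far: 1.16603e+06.
Order-1 term: 1/12 · (6348.00 − 300.000) = 504.000.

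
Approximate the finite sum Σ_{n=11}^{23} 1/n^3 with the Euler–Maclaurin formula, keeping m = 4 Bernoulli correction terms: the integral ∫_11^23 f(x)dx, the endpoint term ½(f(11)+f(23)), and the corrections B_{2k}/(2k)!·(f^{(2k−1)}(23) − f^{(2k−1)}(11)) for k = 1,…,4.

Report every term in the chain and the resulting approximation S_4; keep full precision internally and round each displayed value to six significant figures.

Integral: ∫_11^23 1/x^3 dx = 0.00318705.
½[f(11) + f(23)] = ½[0.000751315 + 8.21895e-05] = 0.000416752.
So far: 0.00360380.
Order-1 term: 1/12 · (-1.07204e-05 − (-0.000204904)) = 1.61820e-05.
Running total after k=1: 0.00361999.
Order-2 term: −1/720 · (-4.05307e-07 − (-3.38684e-05)) = -4.64766e-08.
Running total after k=2: 0.00361994.
Order-3 term: 1/30240 · (-3.21794e-08 − (-1.17560e-05)) = 3.87692e-10.
Running total after k=3: 0.00361994.
Order-4 term: −1/1209600 · (-4.37980e-09 − (-6.99530e-06)) = -5.77953e-12.

S_4 ≈ 0.00361994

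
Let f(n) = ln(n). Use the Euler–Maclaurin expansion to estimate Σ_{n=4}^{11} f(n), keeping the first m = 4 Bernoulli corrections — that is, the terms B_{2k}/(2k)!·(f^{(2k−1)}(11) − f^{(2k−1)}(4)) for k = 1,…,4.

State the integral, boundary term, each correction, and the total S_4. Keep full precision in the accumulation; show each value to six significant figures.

S_4 ≈ 15.7105

Integral: ∫_4^11 ln(x) dx = 13.8317.
½[f(4) + f(11)] = ½[1.38629 + 2.39790] = 1.89209.
Integral + boundary = 15.7238.
k=1: B_{2}/(2)! × [f^{(1)}(11) − f^{(1)}(4)] = 1/12 × (0.0909091 − 0.250000) = -0.0132576.
Running total after k=1: 15.7105.
k=2: B_{4}/(4)! × [f^{(3)}(11) − f^{(3)}(4)] = −1/720 × (0.00150263 − 0.0312500) = 4.13158e-05.
Running total after k=2: 15.7105.
k=3: B_{6}/(6)! × [f^{(5)}(11) − f^{(5)}(4)] = 1/30240 × (0.000149021 − 0.0234375) = -7.70122e-07.
Running total after k=3: 15.7105.
k=4: B_{8}/(8)! × [f^{(7)}(11) − f^{(7)}(4)] = −1/1209600 × (3.69474e-05 − 0.0439453) = 3.62999e-08.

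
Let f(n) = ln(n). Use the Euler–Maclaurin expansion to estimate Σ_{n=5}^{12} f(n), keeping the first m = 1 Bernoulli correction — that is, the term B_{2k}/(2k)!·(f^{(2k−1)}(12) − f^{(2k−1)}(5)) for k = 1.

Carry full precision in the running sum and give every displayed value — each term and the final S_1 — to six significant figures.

S_1 ≈ 16.8091

∫_5^12 ln(x) dx evaluates to 14.7717.
Endpoint term: (f(5) + f(12))/2 = (1.60944 + 2.48491)/2 = 2.04717.
So far: 16.8189.
k=1: B_{2}/(2)! × [f^{(1)}(12) − f^{(1)}(5)] = 1/12 × (0.0833333 − 0.200000) = -0.00972222.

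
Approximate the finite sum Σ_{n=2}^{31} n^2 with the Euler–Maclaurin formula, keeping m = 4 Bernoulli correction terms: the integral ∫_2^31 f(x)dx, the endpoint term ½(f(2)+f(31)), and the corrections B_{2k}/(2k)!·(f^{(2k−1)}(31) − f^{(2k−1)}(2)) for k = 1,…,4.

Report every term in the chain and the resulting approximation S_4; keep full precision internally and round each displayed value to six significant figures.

∫_2^31 x^2 dx evaluates to 9927.67.
½[f(2) + f(31)] = ½[4.00000 + 961.000] = 482.500.
Integral + boundary = 10410.2.
Correction k=1: B_{2}/2! · (f^{(1)}(31) − f^{(1)}(2)) = 1/12 · (62.0000 − 4.00000) = 4.83333.
Partial sum through k=1: 10415.0.
Correction k=2: B_{4}/4! · (f^{(3)}(31) − f^{(3)}(2)) = −1/720 · (0.00000 − 0.00000) = 0.00000.
Partial sum through k=2: 10415.0.
Correction k=3: B_{6}/6! · (f^{(5)}(31) − f^{(5)}(2)) = 1/30240 · (0.00000 − 0.00000) = 0.00000.
Partial sum through k=3: 10415.0.
Correction k=4: B_{8}/8! · (f^{(7)}(31) − f^{(7)}(2)) = −1/1209600 · (0.00000 − 0.00000) = 0.00000.

S_4 ≈ 10415.0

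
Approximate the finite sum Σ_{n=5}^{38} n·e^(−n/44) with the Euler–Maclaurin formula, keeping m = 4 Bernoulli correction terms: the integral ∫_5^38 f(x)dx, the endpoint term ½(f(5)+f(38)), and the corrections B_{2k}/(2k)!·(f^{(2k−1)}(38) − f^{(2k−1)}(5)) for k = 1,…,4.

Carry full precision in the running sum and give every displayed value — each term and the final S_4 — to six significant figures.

S_4 ≈ 413.362

∫_5^38 x·e^(−x/44) dx evaluates to 403.181.
Endpoint term: (f(5) + f(38))/2 = (4.46291 + 16.0218)/2 = 10.2424.
So far: 413.423.
Order-1 term: 1/12 · (0.0574945 − 0.791153) = -0.0611382.
After k=1: 413.362.
Order-2 term: −1/720 · (0.000465262 − 0.00133074) = 1.20206e-06.
After k=2: 413.362.
Order-3 term: 1/30240 · (4.65303e-07 − 1.16365e-06) = -2.30936e-11.
After k=3: 413.362.
Order-4 term: −1/1209600 · (3.56552e-10 − 8.47076e-10) = 4.05526e-16.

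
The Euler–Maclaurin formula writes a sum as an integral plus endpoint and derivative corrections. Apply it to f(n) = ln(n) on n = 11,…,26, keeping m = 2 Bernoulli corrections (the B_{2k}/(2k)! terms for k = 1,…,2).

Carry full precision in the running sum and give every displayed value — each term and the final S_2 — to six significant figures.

S_2 ≈ 46.1573

Integral: ∫_11^26 ln(x) dx = 43.3337.
Endpoint term: (f(11) + f(26))/2 = (2.39790 + 3.25810)/2 = 2.82800.
So far: 46.1617.
k=1: B_{2}/(2)! × [f^{(1)}(26) − f^{(1)}(11)] = 1/12 × (0.0384615 − 0.0909091) = -0.00437063.
After k=1: 46.1573.
k=2: B_{4}/(4)! × [f^{(3)}(26) − f^{(3)}(11)] = −1/720 × (0.000113792 − 0.00150263) = 1.92894e-06.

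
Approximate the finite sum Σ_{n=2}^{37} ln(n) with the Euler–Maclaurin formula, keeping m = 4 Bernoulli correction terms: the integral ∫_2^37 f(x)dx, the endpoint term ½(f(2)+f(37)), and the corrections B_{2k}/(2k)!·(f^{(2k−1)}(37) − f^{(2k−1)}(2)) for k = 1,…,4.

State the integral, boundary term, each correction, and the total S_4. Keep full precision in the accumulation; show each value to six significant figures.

S_4 ≈ 99.3306

Integral: ∫_2^37 ln(x) dx = 97.2177.
Boundary: ½(f(2) + f(37)) = ½(0.693147 + 3.61092) = 2.15203.
Integral + boundary = 99.3697.
Order-1 term: 1/12 · (0.0270270 − 0.500000) = -0.0394144.
Partial sum through k=1: 99.3303.
Order-2 term: −1/720 · (3.94843e-05 − 0.250000) = 0.000347167.
Partial sum through k=2: 99.3306.
Order-3 term: 1/30240 · (3.46101e-07 − 0.750000) = -2.48016e-05.
Partial sum through k=3: 99.3306.
Order-4 term: −1/1209600 · (7.58439e-09 − 5.62500) = 4.65030e-06.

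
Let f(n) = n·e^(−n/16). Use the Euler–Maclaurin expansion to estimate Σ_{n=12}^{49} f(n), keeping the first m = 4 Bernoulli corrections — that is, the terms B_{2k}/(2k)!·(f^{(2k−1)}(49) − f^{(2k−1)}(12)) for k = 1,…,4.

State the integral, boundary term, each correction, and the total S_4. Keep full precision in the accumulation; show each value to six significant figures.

S_4 ≈ 166.941

The integral term ∫_12^49 x·e^(−x/16) dx = 162.979.
½[f(12) + f(49)] = ½[5.66840 + 2.29176] = 3.98008.
Integral + boundary = 166.959.
Order-1 term: 1/12 · (-0.0964644 − 0.118092) = -0.0178797.
After k=1: 166.941.
Order-2 term: −1/720 · (-1.14186e-05 − 0.00415166) = 5.78205e-06.
After k=2: 166.941.
Order-3 term: 1/30240 · (1.38272e-06 − 3.06329e-05) = -9.67268e-10.
After k=3: 166.941.
Order-4 term: −1/1209600 · (1.09768e-08 − 1.75970e-07) = 1.36403e-13.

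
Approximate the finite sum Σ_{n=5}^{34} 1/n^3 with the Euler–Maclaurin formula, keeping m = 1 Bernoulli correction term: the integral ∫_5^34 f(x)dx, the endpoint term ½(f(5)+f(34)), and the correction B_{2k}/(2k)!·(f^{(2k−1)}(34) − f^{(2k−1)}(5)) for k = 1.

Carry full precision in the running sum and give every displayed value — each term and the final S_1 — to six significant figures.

The integral term ∫_5^34 1/x^3 dx = 0.0195675.
Endpoint term: (f(5) + f(34))/2 = (0.00800000 + 2.54427e-05)/2 = 0.00401272.
Integral + boundary = 0.0235802.
Correction k=1: B_{2}/2! · (f^{(1)}(34) − f^{(1)}(5)) = 1/12 · (-2.24494e-06 − (-0.00480000)) = 0.000399813.

S_1 ≈ 0.0239800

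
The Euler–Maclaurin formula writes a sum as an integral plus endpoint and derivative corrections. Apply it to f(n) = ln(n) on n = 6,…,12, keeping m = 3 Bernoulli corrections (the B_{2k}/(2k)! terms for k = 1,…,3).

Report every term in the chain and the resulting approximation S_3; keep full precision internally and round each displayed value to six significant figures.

∫_6^12 ln(x) dx evaluates to 13.0683.
½[f(6) + f(12)] = ½[1.79176 + 2.48491] = 2.13833.
So far: 15.2067.
Correction k=1: B_{2}/2! · (f^{(1)}(12) − f^{(1)}(6)) = 1/12 · (0.0833333 − 0.166667) = -0.00694444.
Running total after k=1: 15.1997.
Correction k=2: B_{4}/4! · (f^{(3)}(12) − f^{(3)}(6)) = −1/720 · (0.00115741 − 0.00925926) = 1.12526e-05.
Running total after k=2: 15.1997.
Correction k=3: B_{6}/6! · (f^{(5)}(12) − f^{(5)}(6)) = 1/30240 · (9.64506e-05 − 0.00308642) = -9.88746e-08.

S_3 ≈ 15.1997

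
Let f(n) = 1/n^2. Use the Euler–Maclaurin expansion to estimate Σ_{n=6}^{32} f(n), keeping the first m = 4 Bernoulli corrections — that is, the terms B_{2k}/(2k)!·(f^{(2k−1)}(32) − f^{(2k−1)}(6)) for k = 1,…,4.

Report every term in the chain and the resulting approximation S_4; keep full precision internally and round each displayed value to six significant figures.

Integral: ∫_6^32 1/x^2 dx = 0.135417.
Endpoint term: (f(6) + f(32))/2 = (0.0277778 + 0.000976562)/2 = 0.0143772.
So far: 0.149794.
Order-1 term: 1/12 · (-6.10352e-05 − (-0.00925926)) = 0.000766519.
Running total after k=1: 0.150560.
Order-2 term: −1/720 · (-7.15256e-07 − (-0.00308642)) = -4.28570e-06.
Running total after k=2: 0.150556.
Order-3 term: 1/30240 · (-2.09548e-08 − (-0.00257202)) = 8.50528e-08.
Running total after k=3: 0.150556.
Order-4 term: −1/1209600 · (-1.14596e-09 − (-0.00400091)) = -3.30763e-09.

S_4 ≈ 0.150556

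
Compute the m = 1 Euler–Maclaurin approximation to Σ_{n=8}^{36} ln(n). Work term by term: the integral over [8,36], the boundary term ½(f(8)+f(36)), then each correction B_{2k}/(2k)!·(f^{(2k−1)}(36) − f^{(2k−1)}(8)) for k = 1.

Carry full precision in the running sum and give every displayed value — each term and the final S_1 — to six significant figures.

∫_8^36 ln(x) dx evaluates to 84.3711.
½[f(8) + f(36)] = ½[2.07944 + 3.58352] = 2.83148.
Running total after boundary: 87.2026.
Order-1 term: 1/12 · (0.0277778 − 0.125000) = -0.00810185.

S_1 ≈ 87.1945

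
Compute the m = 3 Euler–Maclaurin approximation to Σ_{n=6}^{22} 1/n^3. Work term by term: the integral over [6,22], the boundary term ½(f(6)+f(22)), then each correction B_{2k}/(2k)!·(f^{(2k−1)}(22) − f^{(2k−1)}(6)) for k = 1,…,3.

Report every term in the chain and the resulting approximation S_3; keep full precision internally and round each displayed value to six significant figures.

S_3 ≈ 0.0154077

The integral term ∫_6^22 1/x^3 dx = 0.0128558.
½[f(6) + f(22)] = ½[0.00462963 + 9.39144e-05] = 0.00236177.
Integral + boundary = 0.0152176.
k=1: B_{2}/(2)! × [f^{(1)}(22) − f^{(1)}(6)] = 1/12 × (-1.28065e-05 − (-0.00231481)) = 0.000191834.
Running total after k=1: 0.0154094.
k=2: B_{4}/(4)! × [f^{(3)}(22) − f^{(3)}(6)] = −1/720 × (-5.29194e-07 − (-0.00128601)) = -1.78539e-06.
Running total after k=2: 0.0154077.
k=3: B_{6}/(6)! × [f^{(5)}(22) − f^{(5)}(6)] = 1/30240 × (-4.59218e-08 − (-0.00150034)) = 4.96130e-08.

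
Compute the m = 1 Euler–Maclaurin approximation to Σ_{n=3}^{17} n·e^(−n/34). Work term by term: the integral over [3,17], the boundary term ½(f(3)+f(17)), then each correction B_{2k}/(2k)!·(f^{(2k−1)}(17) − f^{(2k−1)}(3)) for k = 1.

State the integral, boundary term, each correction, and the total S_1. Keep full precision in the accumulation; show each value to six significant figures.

∫_3^17 x·e^(−x/34) dx evaluates to 100.032.
½[f(3) + f(17)] = ½[2.74664 + 10.3110] = 6.52883.
Integral + boundary = 106.561.
Correction k=1: B_{2}/2! · (f^{(1)}(17) − f^{(1)}(3)) = 1/12 · (0.303265 − 0.834762) = -0.0442914.

S_1 ≈ 106.517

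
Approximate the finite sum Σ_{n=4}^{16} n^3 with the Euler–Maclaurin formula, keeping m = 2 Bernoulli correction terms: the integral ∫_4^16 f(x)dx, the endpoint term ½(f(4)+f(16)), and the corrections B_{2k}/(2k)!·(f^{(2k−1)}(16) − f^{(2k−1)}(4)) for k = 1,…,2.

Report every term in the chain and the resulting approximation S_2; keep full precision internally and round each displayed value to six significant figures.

S_2 ≈ 18460.0

Integral: ∫_4^16 x^3 dx = 16320.0.
Endpoint term: (f(4) + f(16))/2 = (64.0000 + 4096.00)/2 = 2080.00.
Integral + boundary = 18400.0.
Correction k=1: B_{2}/2! · (f^{(1)}(16) − f^{(1)}(4)) = 1/12 · (768.000 − 48.0000) = 60.0000.
Running total after k=1: 18460.0.
Correction k=2: B_{4}/4! · (f^{(3)}(16) − f^{(3)}(4)) = −1/720 · (6.00000 − 6.00000) = 0.00000.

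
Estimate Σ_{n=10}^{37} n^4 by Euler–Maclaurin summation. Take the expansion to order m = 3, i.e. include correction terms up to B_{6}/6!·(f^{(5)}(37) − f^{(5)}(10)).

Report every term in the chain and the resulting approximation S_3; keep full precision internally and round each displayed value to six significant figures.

S_3 ≈ 1.48074e+07

The integral term ∫_10^37 x^4 dx = 1.38488e+07.
Boundary: ½(f(10) + f(37)) = ½(10000.0 + 1.87416e+06) = 942080.
Running total after boundary: 1.47909e+07.
Order-1 term: 1/12 · (202612 − 4000.00) = 16551.0.
After k=1: 1.48074e+07.
Order-2 term: −1/720 · (888.000 − 240.000) = -0.900000.
After k=2: 1.48074e+07.
Order-3 term: 1/30240 · (0.00000 − 0.00000) = 0.00000.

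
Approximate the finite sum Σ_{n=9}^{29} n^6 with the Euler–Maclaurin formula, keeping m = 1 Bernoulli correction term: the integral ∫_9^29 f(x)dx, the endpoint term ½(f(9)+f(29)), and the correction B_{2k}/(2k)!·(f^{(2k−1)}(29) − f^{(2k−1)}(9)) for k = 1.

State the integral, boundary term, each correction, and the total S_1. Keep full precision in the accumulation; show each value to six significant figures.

S_1 ≈ 2.77149e+09

Integral: ∫_9^29 x^6 dx = 2.46358e+09.
Boundary: ½(f(9) + f(29)) = ½(531441 + 5.94823e+08) = 2.97677e+08.
Running total after boundary: 2.76126e+09.
Order-1 term: 1/12 · (1.23067e+08 − 354294) = 1.02260e+07.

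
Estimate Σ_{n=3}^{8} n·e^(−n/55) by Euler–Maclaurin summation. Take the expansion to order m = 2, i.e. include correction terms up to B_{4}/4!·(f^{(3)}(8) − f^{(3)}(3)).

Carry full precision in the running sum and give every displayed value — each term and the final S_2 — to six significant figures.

The integral term ∫_3^8 x·e^(−x/55) dx = 24.7202.
½[f(3) + f(8)] = ½[2.84075 + 6.91703] = 4.87889.
So far: 29.5991.
Order-1 term: 1/12 · (0.738865 − 0.895266) = -0.0130334.
Partial sum through k=1: 29.5860.
Order-2 term: −1/720 · (0.000815909 − 0.000922015) = 1.47371e-07.

S_2 ≈ 29.5860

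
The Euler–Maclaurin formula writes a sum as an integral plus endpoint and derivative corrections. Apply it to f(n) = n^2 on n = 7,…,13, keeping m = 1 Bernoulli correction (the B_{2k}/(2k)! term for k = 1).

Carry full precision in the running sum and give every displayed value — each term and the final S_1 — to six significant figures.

S_1 ≈ 728.000

Integral: ∫_7^13 x^2 dx = 618.000.
Endpoint term: (f(7) + f(13))/2 = (49.0000 + 169.000)/2 = 109.000.
Integral + boundary = 727.000.
k=1: B_{2}/(2)! × [f^{(1)}(13) − f^{(1)}(7)] = 1/12 × (26.0000 − 14.0000) = 1.00000.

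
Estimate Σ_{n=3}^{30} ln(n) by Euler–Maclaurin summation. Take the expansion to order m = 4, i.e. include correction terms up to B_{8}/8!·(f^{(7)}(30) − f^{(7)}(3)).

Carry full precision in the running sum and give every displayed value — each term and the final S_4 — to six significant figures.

S_4 ≈ 73.9651

∫_3^30 ln(x) dx evaluates to 71.7401.
Boundary: ½(f(3) + f(30)) = ½(1.09861 + 3.40120) = 2.24990.
Running total after boundary: 73.9900.
k=1: B_{2}/(2)! × [f^{(1)}(30) − f^{(1)}(3)] = 1/12 × (0.0333333 − 0.333333) = -0.0250000.
Running total after k=1: 73.9650.
k=2: B_{4}/(4)! × [f^{(3)}(30) − f^{(3)}(3)] = −1/720 × (7.40741e-05 − 0.0740741) = 0.000102778.
Running total after k=2: 73.9651.
k=3: B_{6}/(6)! × [f^{(5)}(30) − f^{(5)}(3)] = 1/30240 × (9.87654e-07 − 0.0987654) = -3.26602e-06.
Running total after k=3: 73.9651.
k=4: B_{8}/(8)! × [f^{(7)}(30) − f^{(7)}(3)] = −1/1209600 × (3.29218e-08 − 0.329218) = 2.72171e-07.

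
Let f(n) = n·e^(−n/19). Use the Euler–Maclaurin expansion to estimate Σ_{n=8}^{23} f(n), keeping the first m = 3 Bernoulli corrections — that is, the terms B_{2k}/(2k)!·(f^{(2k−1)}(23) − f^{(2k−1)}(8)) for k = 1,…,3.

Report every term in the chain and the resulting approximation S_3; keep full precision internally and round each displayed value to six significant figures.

S_3 ≈ 104.890

The integral term ∫_8^23 x·e^(−x/19) dx = 98.8742.
½[f(8) + f(23)] = ½[5.25084 + 6.85493] = 6.05289.
So far: 104.927.
Correction k=1: B_{2}/2! · (f^{(1)}(23) − f^{(1)}(8)) = 1/12 · (-0.0627453 − 0.379995) = -0.0368951.
Partial sum through k=1: 104.890.
Correction k=2: B_{4}/4! · (f^{(3)}(23) − f^{(3)}(8)) = −1/720 · (0.00147738 − 0.00468894) = 4.46049e-06.
Partial sum through k=2: 104.890.
Correction k=3: B_{6}/6! · (f^{(5)}(23) − f^{(5)}(8)) = 1/30240 · (8.66642e-06 − 2.30617e-05) = -4.76033e-10.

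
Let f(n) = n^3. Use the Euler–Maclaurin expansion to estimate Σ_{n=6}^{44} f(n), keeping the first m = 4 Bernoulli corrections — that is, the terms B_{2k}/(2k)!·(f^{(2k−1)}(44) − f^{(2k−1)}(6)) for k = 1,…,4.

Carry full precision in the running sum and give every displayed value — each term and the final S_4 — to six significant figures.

Integral: ∫_6^44 x^3 dx = 936700.
½[f(6) + f(44)] = ½[216.000 + 85184.0] = 42700.0.
Integral + boundary = 979400.
k=1: B_{2}/(2)! × [f^{(1)}(44) − f^{(1)}(6)] = 1/12 × (5808.00 − 108.000) = 475.000.
After k=1: 979875.
k=2: B_{4}/(4)! × [f^{(3)}(44) − f^{(3)}(6)] = −1/720 × (6.00000 − 6.00000) = 0.00000.
After k=2: 979875.
k=3: B_{6}/(6)! × [f^{(5)}(44) − f^{(5)}(6)] = 1/30240 × (0.00000 − 0.00000) = 0.00000.
After k=3: 979875.
k=4: B_{8}/(8)! × [f^{(7)}(44) − f^{(7)}(6)] = −1/1209600 × (0.00000 − 0.00000) = 0.00000.

S_4 ≈ 979875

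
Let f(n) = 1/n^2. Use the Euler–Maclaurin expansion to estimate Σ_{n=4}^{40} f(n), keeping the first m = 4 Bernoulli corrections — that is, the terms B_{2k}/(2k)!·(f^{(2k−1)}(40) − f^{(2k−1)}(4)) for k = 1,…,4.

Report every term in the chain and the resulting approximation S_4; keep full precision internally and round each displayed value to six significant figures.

Integral: ∫_4^40 1/x^2 dx = 0.225000.
Boundary: ½(f(4) + f(40)) = ½(0.0625000 + 0.000625000) = 0.0315625.
So far: 0.256563.
k=1: B_{2}/(2)! × [f^{(1)}(40) − f^{(1)}(4)] = 1/12 × (-3.12500e-05 − (-0.0312500)) = 0.00260156.
After k=1: 0.259164.
k=2: B_{4}/(4)! × [f^{(3)}(40) − f^{(3)}(4)] = −1/720 × (-2.34375e-07 − (-0.0234375)) = -3.25518e-05.
After k=2: 0.259132.
k=3: B_{6}/(6)! × [f^{(5)}(40) − f^{(5)}(4)] = 1/30240 × (-4.39453e-09 − (-0.0439453)) = 1.45322e-06.
After k=3: 0.259133.
k=4: B_{8}/(8)! × [f^{(7)}(40) − f^{(7)}(4)] = −1/1209600 × (-1.53809e-10 − (-0.153809)) = -1.27157e-07.

S_4 ≈ 0.259133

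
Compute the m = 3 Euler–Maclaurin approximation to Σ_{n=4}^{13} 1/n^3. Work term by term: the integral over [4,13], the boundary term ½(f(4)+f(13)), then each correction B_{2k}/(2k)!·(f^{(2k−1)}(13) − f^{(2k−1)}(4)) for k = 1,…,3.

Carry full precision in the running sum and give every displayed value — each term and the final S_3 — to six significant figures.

S_3 ≈ 0.0372803

The integral term ∫_4^13 1/x^3 dx = 0.0282914.
Boundary: ½(f(4) + f(13)) = ½(0.0156250 + 0.000455166) = 0.00804008.
Integral + boundary = 0.0363315.
Order-1 term: 1/12 · (-0.000105038 − (-0.0117188)) = 0.000967809.
Running total after k=1: 0.0372993.
Order-2 term: −1/720 · (-1.24306e-05 − (-0.0146484)) = -2.03278e-05.
Running total after k=2: 0.0372790.
Order-3 term: 1/30240 · (-3.08925e-06 − (-0.0384521)) = 1.27146e-06.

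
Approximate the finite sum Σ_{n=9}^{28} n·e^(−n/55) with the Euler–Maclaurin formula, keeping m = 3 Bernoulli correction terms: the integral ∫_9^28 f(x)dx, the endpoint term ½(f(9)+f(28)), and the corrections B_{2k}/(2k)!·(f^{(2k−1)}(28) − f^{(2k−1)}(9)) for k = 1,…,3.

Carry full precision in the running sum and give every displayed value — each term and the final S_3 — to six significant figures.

∫_9^28 x·e^(−x/55) dx evaluates to 244.903.
Boundary: ½(f(9) + f(28)) = ½(7.64146 + 16.8292) = 12.2353.
Running total after boundary: 257.138.
k=1: B_{2}/(2)! × [f^{(1)}(28) − f^{(1)}(9)] = 1/12 × (0.295057 − 0.710115) = -0.0345882.
After k=1: 257.104.
k=2: B_{4}/(4)! × [f^{(3)}(28) − f^{(3)}(9)] = −1/720 × (0.000494922 − 0.000796105) = 4.18309e-07.
After k=2: 257.104.
k=3: B_{6}/(6)! × [f^{(5)}(28) − f^{(5)}(9)] = 1/30240 × (2.94977e-07 − 4.48747e-07) = -5.08500e-12.

S_3 ≈ 257.104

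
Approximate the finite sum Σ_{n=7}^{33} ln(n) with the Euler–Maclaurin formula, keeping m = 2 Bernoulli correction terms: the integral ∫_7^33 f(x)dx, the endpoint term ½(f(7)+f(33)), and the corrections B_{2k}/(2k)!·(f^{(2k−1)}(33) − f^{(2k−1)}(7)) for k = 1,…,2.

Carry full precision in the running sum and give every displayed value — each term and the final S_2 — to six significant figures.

S_2 ≈ 78.4752

∫_7^33 ln(x) dx evaluates to 75.7634.
Endpoint term: (f(7) + f(33))/2 = (1.94591 + 3.49651)/2 = 2.72121.
Running total after boundary: 78.4846.
k=1: B_{2}/(2)! × [f^{(1)}(33) − f^{(1)}(7)] = 1/12 × (0.0303030 − 0.142857) = -0.00937951.
Partial sum through k=1: 78.4752.
k=2: B_{4}/(4)! × [f^{(3)}(33) − f^{(3)}(7)] = −1/720 × (5.56529e-05 − 0.00583090) = 8.02118e-06.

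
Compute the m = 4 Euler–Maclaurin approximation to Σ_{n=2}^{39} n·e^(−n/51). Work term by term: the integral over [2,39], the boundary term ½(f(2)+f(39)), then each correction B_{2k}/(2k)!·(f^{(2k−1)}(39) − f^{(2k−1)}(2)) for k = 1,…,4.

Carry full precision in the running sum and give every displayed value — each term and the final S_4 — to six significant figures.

S_4 ≈ 472.511

∫_2^39 x·e^(−x/51) dx evaluates to 462.540.
½[f(2) + f(39)] = ½[1.92309 + 18.1534] = 10.0382.
Running total after boundary: 472.579.
Correction k=1: B_{2}/2! · (f^{(1)}(39) − f^{(1)}(2)) = 1/12 · (0.109523 − 0.923836) = -0.0678594.
Running total after k=1: 472.511.
Correction k=2: B_{4}/4! · (f^{(3)}(39) − f^{(3)}(2)) = −1/720 · (0.000400025 − 0.00109455) = 9.64617e-07.
Running total after k=2: 472.511.
Correction k=3: B_{6}/6! · (f^{(5)}(39) − f^{(5)}(2)) = 1/30240 · (2.91404e-07 − 7.05080e-07) = -1.36798e-11.
Running total after k=3: 472.511.
Correction k=4: B_{8}/8! · (f^{(7)}(39) − f^{(7)}(2)) = −1/1209600 · (1.64941e-10 − 3.80370e-10) = 1.78099e-16.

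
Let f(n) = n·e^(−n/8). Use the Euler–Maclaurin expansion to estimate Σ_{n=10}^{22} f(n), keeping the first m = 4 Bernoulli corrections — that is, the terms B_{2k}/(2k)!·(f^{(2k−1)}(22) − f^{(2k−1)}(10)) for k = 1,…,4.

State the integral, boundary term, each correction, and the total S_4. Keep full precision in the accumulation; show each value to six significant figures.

S_4 ≈ 28.0464

∫_10^22 x·e^(−x/8) dx evaluates to 25.9140.
½[f(10) + f(22)] = ½[2.86505 + 1.40641] = 2.13573.
Running total after boundary: 28.0497.
Order-1 term: 1/12 · (-0.111874 − (-0.0716262)) = -0.00335396.
Partial sum through k=1: 28.0464.
Order-2 term: −1/720 · (0.000249718 − 0.00783412) = 1.05339e-05.
Partial sum through k=2: 28.0464.
Order-3 term: 1/30240 · (3.51166e-05 − 0.000262303) = -7.51278e-09.
Partial sum through k=3: 28.0464.
Order-4 term: −1/1209600 · (1.03643e-06 − 6.28434e-06) = 4.33855e-12.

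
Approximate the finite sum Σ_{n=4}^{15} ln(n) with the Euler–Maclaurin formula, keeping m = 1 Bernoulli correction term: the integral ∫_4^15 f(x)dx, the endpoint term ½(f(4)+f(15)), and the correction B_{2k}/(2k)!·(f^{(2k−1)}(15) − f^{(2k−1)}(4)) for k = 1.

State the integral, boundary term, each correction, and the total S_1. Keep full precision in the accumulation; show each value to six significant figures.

The integral term ∫_4^15 ln(x) dx = 24.0756.
Boundary: ½(f(4) + f(15)) = ½(1.38629 + 2.70805) = 2.04717.
Running total after boundary: 26.1227.
Order-1 term: 1/12 · (0.0666667 − 0.250000) = -0.0152778.

S_1 ≈ 26.1075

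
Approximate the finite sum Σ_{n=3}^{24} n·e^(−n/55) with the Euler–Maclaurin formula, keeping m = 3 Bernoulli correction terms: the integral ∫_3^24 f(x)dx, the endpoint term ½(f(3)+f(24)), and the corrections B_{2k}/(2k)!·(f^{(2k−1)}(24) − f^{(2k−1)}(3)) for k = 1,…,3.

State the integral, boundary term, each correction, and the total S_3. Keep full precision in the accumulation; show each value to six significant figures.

S_3 ≈ 221.261

∫_3^24 x·e^(−x/55) dx evaluates to 212.128.
½[f(3) + f(24)] = ½[2.84075 + 15.5132] = 9.17696.
So far: 221.305.
Correction k=1: B_{2}/2! · (f^{(1)}(24) − f^{(1)}(3)) = 1/12 · (0.364325 − 0.895266) = -0.0442451.
Running total after k=1: 221.261.
Correction k=2: B_{4}/4! · (f^{(3)}(24) − f^{(3)}(3)) = −1/720 · (0.000547798 − 0.000922015) = 5.19746e-07.
Running total after k=2: 221.261.
Correction k=3: B_{6}/6! · (f^{(5)}(24) − f^{(5)}(3)) = 1/30240 · (3.22367e-07 − 5.11760e-07) = -6.26302e-12.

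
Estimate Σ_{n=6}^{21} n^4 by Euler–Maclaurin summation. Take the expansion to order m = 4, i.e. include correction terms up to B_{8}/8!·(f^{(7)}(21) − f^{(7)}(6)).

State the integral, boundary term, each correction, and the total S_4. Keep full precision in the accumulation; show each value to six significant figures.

∫_6^21 x^4 dx evaluates to 815265.
Endpoint term: (f(6) + f(21))/2 = (1296.00 + 194481)/2 = 97888.5.
Running total after boundary: 913154.
Correction k=1: B_{2}/2! · (f^{(1)}(21) − f^{(1)}(6)) = 1/12 · (37044.0 − 864.000) = 3015.00.
Partial sum through k=1: 916168.
Correction k=2: B_{4}/4! · (f^{(3)}(21) − f^{(3)}(6)) = −1/720 · (504.000 − 144.000) = -0.500000.
Partial sum through k=2: 916168.
Correction k=3: B_{6}/6! · (f^{(5)}(21) − f^{(5)}(6)) = 1/30240 · (0.00000 − 0.00000) = 0.00000.
Partial sum through k=3: 916168.
Correction k=4: B_{8}/8! · (f^{(7)}(21) − f^{(7)}(6)) = −1/1209600 · (0.00000 − 0.00000) = 0.00000.

S_4 ≈ 916168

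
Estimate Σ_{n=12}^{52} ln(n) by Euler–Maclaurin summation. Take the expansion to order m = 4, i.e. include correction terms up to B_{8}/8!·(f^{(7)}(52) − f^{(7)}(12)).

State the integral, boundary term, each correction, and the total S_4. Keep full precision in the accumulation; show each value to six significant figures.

∫_12^52 ln(x) dx evaluates to 135.646.
Endpoint term: (f(12) + f(52))/2 = (2.48491 + 3.95124)/2 = 3.21808.
So far: 138.864.
Correction k=1: B_{2}/2! · (f^{(1)}(52) − f^{(1)}(12)) = 1/12 · (0.0192308 − 0.0833333) = -0.00534188.
Running total after k=1: 138.859.
Correction k=2: B_{4}/4! · (f^{(3)}(52) − f^{(3)}(12)) = −1/720 · (1.42239e-05 − 0.00115741) = 1.58775e-06.
Running total after k=2: 138.859.
Correction k=3: B_{6}/6! · (f^{(5)}(52) − f^{(5)}(12)) = 1/30240 · (6.31240e-08 − 9.64506e-05) = -3.18742e-09.
Running total after k=3: 138.859.
Correction k=4: B_{8}/8! · (f^{(7)}(52) − f^{(7)}(12)) = −1/1209600 · (7.00340e-10 − 2.00939e-05) = 1.66114e-11.

S_4 ≈ 138.859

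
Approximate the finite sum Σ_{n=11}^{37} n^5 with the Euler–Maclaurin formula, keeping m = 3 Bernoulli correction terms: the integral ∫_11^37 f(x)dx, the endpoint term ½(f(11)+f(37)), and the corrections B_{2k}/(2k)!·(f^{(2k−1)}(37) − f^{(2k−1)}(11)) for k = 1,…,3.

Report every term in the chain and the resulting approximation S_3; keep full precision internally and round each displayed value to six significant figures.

∫_11^37 x^5 dx evaluates to 4.27326e+08.
½[f(11) + f(37)] = ½[161051 + 6.93440e+07] = 3.47525e+07.
Running total after boundary: 4.62078e+08.
Order-1 term: 1/12 · (9.37080e+06 − 73205.0) = 774800.
Partial sum through k=1: 4.62853e+08.
Order-2 term: −1/720 · (82140.0 − 7260.00) = -104.000.
Partial sum through k=2: 4.62853e+08.
Order-3 term: 1/30240 · (120.000 − 120.000) = 0.00000.

S_3 ≈ 4.62853e+08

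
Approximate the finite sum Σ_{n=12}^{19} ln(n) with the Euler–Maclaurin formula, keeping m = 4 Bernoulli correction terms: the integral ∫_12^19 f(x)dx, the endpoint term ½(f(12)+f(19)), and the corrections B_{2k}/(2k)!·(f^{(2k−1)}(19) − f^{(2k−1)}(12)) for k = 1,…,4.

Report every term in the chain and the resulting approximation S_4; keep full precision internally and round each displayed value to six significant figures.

S_4 ≈ 21.8376

Integral: ∫_12^19 ln(x) dx = 19.1255.
½[f(12) + f(19)] = ½[2.48491 + 2.94444] = 2.71467.
Integral + boundary = 21.8401.
k=1: B_{2}/(2)! × [f^{(1)}(19) − f^{(1)}(12)] = 1/12 × (0.0526316 − 0.0833333) = -0.00255848.
Partial sum through k=1: 21.8376.
k=2: B_{4}/(4)! × [f^{(3)}(19) − f^{(3)}(12)] = −1/720 × (0.000291588 − 0.00115741) = 1.20253e-06.
Partial sum through k=2: 21.8376.
k=3: B_{6}/(6)! × [f^{(5)}(19) − f^{(5)}(12)] = 1/30240 × (9.69267e-06 − 9.64506e-05) = -2.86898e-09.
Partial sum through k=3: 21.8376.
k=4: B_{8}/(8)! × [f^{(7)}(19) − f^{(7)}(12)] = −1/1209600 × (8.05485e-07 − 2.00939e-05) = 1.59461e-11.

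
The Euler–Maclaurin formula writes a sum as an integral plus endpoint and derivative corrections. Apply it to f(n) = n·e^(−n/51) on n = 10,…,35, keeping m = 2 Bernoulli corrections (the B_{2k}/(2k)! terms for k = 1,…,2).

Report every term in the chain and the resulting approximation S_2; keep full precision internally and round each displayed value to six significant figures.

Integral: ∫_10^35 x·e^(−x/51) dx = 348.956.
Boundary: ½(f(10) + f(35)) = ½(8.21948 + 17.6207) = 12.9201.
Running total after boundary: 361.876.
Correction k=1: B_{2}/2! · (f^{(1)}(35) − f^{(1)}(10)) = 1/12 · (0.157945 − 0.660782) = -0.0419031.
Partial sum through k=1: 361.834.
Correction k=2: B_{4}/4! · (f^{(3)}(35) − f^{(3)}(10)) = −1/720 · (0.000447843 − 0.000886073) = 6.08653e-07.

S_2 ≈ 361.834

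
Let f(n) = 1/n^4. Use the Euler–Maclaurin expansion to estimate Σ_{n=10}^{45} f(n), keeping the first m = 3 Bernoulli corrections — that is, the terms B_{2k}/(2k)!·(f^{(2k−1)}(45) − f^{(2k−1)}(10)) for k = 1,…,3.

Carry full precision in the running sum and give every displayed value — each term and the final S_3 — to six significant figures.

Integral: ∫_10^45 1/x^4 dx = 0.000329675.
Boundary: ½(f(10) + f(45)) = ½(0.000100000 + 2.43865e-07) = 5.01219e-05.
Integral + boundary = 0.000379797.
k=1: B_{2}/(2)! × [f^{(1)}(45) − f^{(1)}(10)] = 1/12 × (-2.16769e-08 − (-4.00000e-05)) = 3.33153e-06.
Running total after k=1: 0.000383129.
k=2: B_{4}/(4)! × [f^{(3)}(45) − f^{(3)}(10)] = −1/720 × (-3.21139e-10 − (-1.20000e-05)) = -1.66662e-08.
Running total after k=2: 0.000383112.
k=3: B_{6}/(6)! × [f^{(5)}(45) − f^{(5)}(10)] = 1/30240 × (-8.88089e-12 − (-6.72000e-06)) = 2.22222e-10.

S_3 ≈ 0.000383112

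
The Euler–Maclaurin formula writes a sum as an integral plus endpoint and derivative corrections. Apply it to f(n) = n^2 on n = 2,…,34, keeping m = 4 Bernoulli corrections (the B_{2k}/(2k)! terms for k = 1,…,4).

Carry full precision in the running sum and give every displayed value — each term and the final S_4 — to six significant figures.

Integral: ∫_2^34 x^2 dx = 13098.7.
Boundary: ½(f(2) + f(34)) = ½(4.00000 + 1156.00) = 580.000.
So far: 13678.7.
k=1: B_{2}/(2)! × [f^{(1)}(34) − f^{(1)}(2)] = 1/12 × (68.0000 − 4.00000) = 5.33333.
Partial sum through k=1: 13684.0.
k=2: B_{4}/(4)! × [f^{(3)}(34) − f^{(3)}(2)] = −1/720 × (0.00000 − 0.00000) = 0.00000.
Partial sum through k=2: 13684.0.
k=3: B_{6}/(6)! × [f^{(5)}(34) − f^{(5)}(2)] = 1/30240 × (0.00000 − 0.00000) = 0.00000.
Partial sum through k=3: 13684.0.
k=4: B_{8}/(8)! × [f^{(7)}(34) − f^{(7)}(2)] = −1/1209600 × (0.00000 − 0.00000) = 0.00000.

S_4 ≈ 13684.0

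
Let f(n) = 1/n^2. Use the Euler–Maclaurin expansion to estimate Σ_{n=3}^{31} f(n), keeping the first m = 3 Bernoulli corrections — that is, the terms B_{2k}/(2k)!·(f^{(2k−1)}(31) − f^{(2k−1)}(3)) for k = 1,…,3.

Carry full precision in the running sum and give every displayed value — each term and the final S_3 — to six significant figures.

S_3 ≈ 0.363192

The integral term ∫_3^31 1/x^2 dx = 0.301075.
½[f(3) + f(31)] = ½[0.111111 + 0.00104058] = 0.0560758.
Running total after boundary: 0.357151.
Order-1 term: 1/12 · (-6.71344e-05 − (-0.0740741)) = 0.00616724.
Partial sum through k=1: 0.363318.
Order-2 term: −1/720 · (-8.38306e-07 − (-0.0987654)) = -0.000137173.
Partial sum through k=2: 0.363181.
Order-3 term: 1/30240 · (-2.61698e-08 − (-0.329218)) = 1.08868e-05.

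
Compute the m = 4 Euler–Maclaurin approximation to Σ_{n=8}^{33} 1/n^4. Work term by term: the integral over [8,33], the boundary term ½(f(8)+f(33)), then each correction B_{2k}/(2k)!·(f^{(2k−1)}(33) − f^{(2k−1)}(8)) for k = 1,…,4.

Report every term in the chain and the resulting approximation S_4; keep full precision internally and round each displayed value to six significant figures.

The integral term ∫_8^33 1/x^4 dx = 0.000641766.
½[f(8) + f(33)] = ½[0.000244141 + 8.43226e-07] = 0.000122492.
Running total after boundary: 0.000764258.
Correction k=1: B_{2}/2! · (f^{(1)}(33) − f^{(1)}(8)) = 1/12 · (-1.02209e-07 − (-0.000122070)) = 1.01640e-05.
Running total after k=1: 0.000774422.
Correction k=2: B_{4}/4! · (f^{(3)}(33) − f^{(3)}(8)) = −1/720 · (-2.81568e-09 − (-5.72205e-05)) = -7.94689e-08.
Running total after k=2: 0.000774343.
Correction k=3: B_{6}/6! · (f^{(5)}(33) − f^{(5)}(8)) = 1/30240 · (-1.44792e-10 − (-5.00679e-05)) = 1.65568e-09.
Running total after k=3: 0.000774344.
Correction k=4: B_{8}/8! · (f^{(7)}(33) − f^{(7)}(8)) = −1/1209600 · (-1.19663e-11 − (-7.04080e-05)) = -5.82077e-11.

S_4 ≈ 0.000774344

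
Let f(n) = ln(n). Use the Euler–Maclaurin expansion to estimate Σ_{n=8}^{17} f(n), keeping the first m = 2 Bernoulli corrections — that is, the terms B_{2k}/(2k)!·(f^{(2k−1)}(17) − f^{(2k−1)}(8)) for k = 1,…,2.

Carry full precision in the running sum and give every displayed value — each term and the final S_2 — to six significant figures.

The integral term ∫_8^17 ln(x) dx = 22.5291.
Endpoint term: (f(8) + f(17))/2 = (2.07944 + 2.83321)/2 = 2.45633.
Running total after boundary: 24.9854.
Correction k=1: B_{2}/2! · (f^{(1)}(17) − f^{(1)}(8)) = 1/12 · (0.0588235 − 0.125000) = -0.00551471.
After k=1: 24.9799.
Correction k=2: B_{4}/4! · (f^{(3)}(17) − f^{(3)}(8)) = −1/720 · (0.000407083 − 0.00390625) = 4.85995e-06.

S_2 ≈ 24.9799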